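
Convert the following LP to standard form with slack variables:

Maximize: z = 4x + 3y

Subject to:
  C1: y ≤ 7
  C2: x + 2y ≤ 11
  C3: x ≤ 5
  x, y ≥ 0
max z = 4x + 3y

s.t.
  y + s1 = 7
  x + 2y + s2 = 11
  x + s3 = 5
  x, y, s1, s2, s3 ≥ 0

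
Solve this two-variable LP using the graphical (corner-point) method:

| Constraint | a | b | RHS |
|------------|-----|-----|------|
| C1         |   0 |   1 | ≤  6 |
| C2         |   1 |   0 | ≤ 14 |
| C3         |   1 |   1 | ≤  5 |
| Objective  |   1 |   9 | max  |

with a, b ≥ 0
a = 0, b = 5, z = 45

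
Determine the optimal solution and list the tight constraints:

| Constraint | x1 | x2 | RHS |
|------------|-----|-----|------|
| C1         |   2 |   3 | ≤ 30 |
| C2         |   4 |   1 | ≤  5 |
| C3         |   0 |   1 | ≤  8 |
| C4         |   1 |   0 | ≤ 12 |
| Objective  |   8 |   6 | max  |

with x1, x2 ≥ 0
Optimal: x1 = 0, x2 = 5
Binding: C2, x1 ≥ 0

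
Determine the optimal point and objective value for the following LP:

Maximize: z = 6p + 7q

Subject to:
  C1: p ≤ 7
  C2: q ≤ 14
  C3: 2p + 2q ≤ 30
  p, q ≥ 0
Each vertex is the intersection of two constraint boundaries that also satisfies all remaining constraints:
  p = 0 and q = 0 → (0, 0)
  p = 7 and q = 0 → (7, 0)
  p = 7 and 2p + 2q = 30 → (7, 8)
  q = 14 and 2p + 2q = 30 → (1, 14)
  q = 14 and p = 0 → (0, 14)

Evaluating z = 6p + 7q at each vertex:
  (0, 0): z = 0
  (7, 0): z = 42
  (7, 8): z = 98
  (1, 14): z = 104
  (0, 14): z = 98

The maximum is at (1, 14) with z = 104.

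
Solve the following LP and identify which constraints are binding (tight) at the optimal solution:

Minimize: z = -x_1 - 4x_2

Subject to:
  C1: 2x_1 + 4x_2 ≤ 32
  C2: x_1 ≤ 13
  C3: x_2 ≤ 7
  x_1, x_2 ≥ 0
Optimal: x_1 = 2, x_2 = 7
Slack at optimum:
  C1: slack = 0 (binding)
  C2: slack = 11
  C3: slack = 0 (binding)
  x_1 ≥ 0: x_1 = 2
  x_2 ≥ 0: x_2 = 7
Binding constraints: C1, C3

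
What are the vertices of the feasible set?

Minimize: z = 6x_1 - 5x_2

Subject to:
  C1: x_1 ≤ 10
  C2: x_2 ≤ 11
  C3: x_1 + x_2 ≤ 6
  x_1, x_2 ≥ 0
Each vertex is the intersection of two constraint boundaries that also satisfies all remaining constraints:
  x_1 = 0 and x_2 = 0 → (0, 0)
  x_1 + x_2 = 6 and x_2 = 0 → (6, 0)
  x_1 + x_2 = 6 and x_1 = 0 → (0, 6)

Vertices: (0, 0), (6, 0), (0, 6)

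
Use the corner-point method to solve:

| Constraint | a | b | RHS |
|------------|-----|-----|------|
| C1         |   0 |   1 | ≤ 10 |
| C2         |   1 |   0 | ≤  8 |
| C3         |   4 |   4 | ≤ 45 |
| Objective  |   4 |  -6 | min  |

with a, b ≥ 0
a = 0, b = 10, z = -60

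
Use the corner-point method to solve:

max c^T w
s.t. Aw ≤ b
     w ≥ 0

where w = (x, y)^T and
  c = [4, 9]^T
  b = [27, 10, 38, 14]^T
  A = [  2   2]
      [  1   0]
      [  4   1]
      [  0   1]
Each vertex is the intersection of two constraint boundaries that also satisfies all remaining constraints:
  x = 0 and y = 0 → (0, 0)
  4x + y = 38 and y = 0 → (9.5, 0)
  2x + 2y = 27 and 4x + y = 38 → (8.167, 5.333)
  2x + 2y = 27 and x = 0 → (0, 13.5)

Evaluating z = 4x + 9y at each vertex:
  (0, 0): z = 0
  (9.5, 0): z = 38
  (8.167, 5.333): z = 80.67
  (0, 13.5): z = 121.5

The maximum is at (0, 13.5) with z = 121.5.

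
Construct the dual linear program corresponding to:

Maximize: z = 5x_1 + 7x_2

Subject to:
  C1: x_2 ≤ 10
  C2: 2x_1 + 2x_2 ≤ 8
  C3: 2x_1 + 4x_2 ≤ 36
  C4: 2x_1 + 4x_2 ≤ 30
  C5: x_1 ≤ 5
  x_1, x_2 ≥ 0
Minimize: z = 10y1 + 8y2 + 36y3 + 30y4 + 5y5

Subject to:
  C1: -2y2 - 2y3 - 2y4 - y5 ≤ -5
  C2: -y1 - 2y2 - 4y3 - 4y4 ≤ -7
  y1, y2, y3, y4, y5 ≥ 0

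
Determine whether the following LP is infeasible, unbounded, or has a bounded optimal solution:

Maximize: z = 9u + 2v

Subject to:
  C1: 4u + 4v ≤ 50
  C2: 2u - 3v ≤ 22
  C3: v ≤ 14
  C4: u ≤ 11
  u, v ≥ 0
The point (11, 1.5) satisfies every constraint, so the LP is feasible; the constraints give u ≤ 11 and v ≤ 14, which with u, v ≥ 0 keep the feasible region inside a bounded box. A feasible, bounded LP attains a finite optimum at a vertex.

Evaluating z = 9u + 2v at each vertex:
  (0, 0): z = 0
  (11, 0): z = 99
  (11, 1.5): z = 102
  (0, 12.5): z = 25

Feasible with finite optimum z* = 102 at (11, 1.5).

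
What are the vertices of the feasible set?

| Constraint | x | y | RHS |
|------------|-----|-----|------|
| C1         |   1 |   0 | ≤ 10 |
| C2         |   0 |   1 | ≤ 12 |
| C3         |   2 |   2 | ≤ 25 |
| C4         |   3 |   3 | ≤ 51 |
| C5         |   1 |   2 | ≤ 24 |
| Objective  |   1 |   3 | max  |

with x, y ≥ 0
Each vertex is the intersection of two constraint boundaries that also satisfies all remaining constraints:
  x = 0 and y = 0 → (0, 0)
  x = 10 and y = 0 → (10, 0)
  x = 10 and 2x + 2y = 25 → (10, 2.5)
  2x + 2y = 25 and x + 2y = 24 → (1, 11.5)
  y = 12 and x + 2y = 24 → (0, 12)

Vertices: (0, 0), (10, 0), (10, 2.5), (1, 11.5), (0, 12)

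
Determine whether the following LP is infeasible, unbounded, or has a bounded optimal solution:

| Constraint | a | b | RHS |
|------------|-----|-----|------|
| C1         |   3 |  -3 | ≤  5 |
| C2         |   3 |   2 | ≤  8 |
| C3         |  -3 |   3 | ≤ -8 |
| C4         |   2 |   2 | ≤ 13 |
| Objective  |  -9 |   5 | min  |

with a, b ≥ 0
C1 requires 3a - 3b ≤ 5, while C3 (-3a + 3b ≤ -8) is equivalent to 3a - 3b ≥ 8. Together they would need 8 ≤ 3a - 3b ≤ 5, which is impossible since 8 > 5. No point satisfies all constraints.

The feasible region is empty; the LP is infeasible.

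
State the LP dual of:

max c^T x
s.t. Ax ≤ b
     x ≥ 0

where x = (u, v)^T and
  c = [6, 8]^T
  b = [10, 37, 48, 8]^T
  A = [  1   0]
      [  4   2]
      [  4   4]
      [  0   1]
Minimize: z = 10y1 + 37y2 + 48y3 + 8y4

Subject to:
  C1: -y1 - 4y2 - 4y3 ≤ -6
  C2: -2y2 - 4y3 - y4 ≤ -8
  y1, y2, y3, y4 ≥ 0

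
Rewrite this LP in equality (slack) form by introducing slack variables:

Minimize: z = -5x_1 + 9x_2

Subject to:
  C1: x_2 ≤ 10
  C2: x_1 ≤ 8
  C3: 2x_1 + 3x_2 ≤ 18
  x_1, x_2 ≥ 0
min z = -5x_1 + 9x_2

s.t.
  x_2 + s1 = 10
  x_1 + s2 = 8
  2x_1 + 3x_2 + s3 = 18
  x_1, x_2, s1, s2, s3 ≥ 0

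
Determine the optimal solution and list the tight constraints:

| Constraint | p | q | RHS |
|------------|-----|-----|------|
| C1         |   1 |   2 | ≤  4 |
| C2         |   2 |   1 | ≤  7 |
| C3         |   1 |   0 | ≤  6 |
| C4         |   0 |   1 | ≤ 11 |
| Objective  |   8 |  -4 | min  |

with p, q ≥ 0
Optimal: p = 0, q = 2
Slack at optimum:
  C1: slack = 0 (binding)
  C2: slack = 5
  C3: slack = 6
  C4: slack = 9
  p ≥ 0: p = 0 (binding)
  q ≥ 0: q = 2
Binding constraints: C1, p ≥ 0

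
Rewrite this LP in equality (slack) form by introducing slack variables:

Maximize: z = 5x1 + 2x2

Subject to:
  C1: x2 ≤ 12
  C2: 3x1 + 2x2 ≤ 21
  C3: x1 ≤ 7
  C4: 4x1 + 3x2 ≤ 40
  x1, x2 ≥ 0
max z = 5x1 + 2x2

s.t.
  x2 + s1 = 12
  3x1 + 2x2 + s2 = 21
  x1 + s3 = 7
  4x1 + 3x2 + s4 = 40
  x1, x2, s1, s2, s3, s4 ≥ 0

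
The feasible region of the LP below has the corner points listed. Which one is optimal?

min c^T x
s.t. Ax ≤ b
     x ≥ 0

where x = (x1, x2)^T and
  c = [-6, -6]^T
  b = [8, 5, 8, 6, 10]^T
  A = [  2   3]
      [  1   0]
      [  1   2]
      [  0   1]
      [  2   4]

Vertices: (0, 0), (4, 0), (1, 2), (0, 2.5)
Evaluating z = -6x1 - 6x2 at each vertex:
  (0, 0): z = 0
  (4, 0): z = -24
  (1, 2): z = -18
  (0, 2.5): z = -15

The smallest value is z = -24, attained at (4, 0).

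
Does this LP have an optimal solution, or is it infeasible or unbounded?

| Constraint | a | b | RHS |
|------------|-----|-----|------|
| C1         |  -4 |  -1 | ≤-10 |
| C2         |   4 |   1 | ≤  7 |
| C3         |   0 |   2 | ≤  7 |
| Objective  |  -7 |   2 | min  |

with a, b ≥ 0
C2 requires 4a + b ≤ 7, while C1 (-4a - b ≤ -10) is equivalent to 4a + b ≥ 10. Together they would need 10 ≤ 4a + b ≤ 7, which is impossible since 10 > 7. No point satisfies all constraints.

Infeasible — the constraint set is empty.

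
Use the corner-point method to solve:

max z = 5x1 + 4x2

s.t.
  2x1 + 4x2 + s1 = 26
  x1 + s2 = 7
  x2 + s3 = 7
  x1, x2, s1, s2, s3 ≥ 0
x1 = 7, x2 = 3, z = 47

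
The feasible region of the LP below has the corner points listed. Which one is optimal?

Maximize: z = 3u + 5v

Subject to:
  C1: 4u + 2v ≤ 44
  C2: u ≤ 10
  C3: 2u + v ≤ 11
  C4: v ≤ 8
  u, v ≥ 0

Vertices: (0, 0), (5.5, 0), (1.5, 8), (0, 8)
Evaluating z = 3u + 5v at each vertex:
  (0, 0): z = 0
  (5.5, 0): z = 16.5
  (1.5, 8): z = 44.5
  (0, 8): z = 40

The largest value is z = 44.5, attained at (1.5, 8).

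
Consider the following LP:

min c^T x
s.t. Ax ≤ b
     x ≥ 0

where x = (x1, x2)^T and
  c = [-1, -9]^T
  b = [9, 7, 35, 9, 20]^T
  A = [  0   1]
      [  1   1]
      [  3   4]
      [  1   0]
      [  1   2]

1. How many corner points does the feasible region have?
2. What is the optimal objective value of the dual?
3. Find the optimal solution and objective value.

1. 3
2. -63 (by strong duality, equal to the primal optimum)
3. x1 = 0, x2 = 7, z = -63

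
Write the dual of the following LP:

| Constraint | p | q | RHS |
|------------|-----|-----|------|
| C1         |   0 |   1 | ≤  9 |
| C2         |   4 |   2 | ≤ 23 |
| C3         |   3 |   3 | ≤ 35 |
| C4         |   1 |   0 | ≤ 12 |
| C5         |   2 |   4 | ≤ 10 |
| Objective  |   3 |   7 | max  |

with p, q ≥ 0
Minimize: z = 9y1 + 23y2 + 35y3 + 12y4 + 10y5

Subject to:
  C1: -4y2 - 3y3 - y4 - 2y5 ≤ -3
  C2: -y1 - 2y2 - 3y3 - 4y5 ≤ -7
  y1, y2, y3, y4, y5 ≥ 0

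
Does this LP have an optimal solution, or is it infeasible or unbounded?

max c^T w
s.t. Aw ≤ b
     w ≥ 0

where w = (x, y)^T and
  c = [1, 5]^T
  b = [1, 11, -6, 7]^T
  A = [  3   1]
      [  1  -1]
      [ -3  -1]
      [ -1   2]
One constraint requires 3x + y ≤ 1, while the constraint -3x - y ≤ -6 is equivalent to 3x + y ≥ 6. Together they would need 6 ≤ 3x + y ≤ 1, which is impossible since 6 > 1. No point satisfies all constraints.

The feasible region is empty; the LP is infeasible.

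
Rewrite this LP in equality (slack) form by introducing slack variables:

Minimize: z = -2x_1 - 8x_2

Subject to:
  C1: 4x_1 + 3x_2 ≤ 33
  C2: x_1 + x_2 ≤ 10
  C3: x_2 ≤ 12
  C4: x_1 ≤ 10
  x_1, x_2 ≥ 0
min z = -2x_1 - 8x_2

s.t.
  4x_1 + 3x_2 + s1 = 33
  x_1 + x_2 + s2 = 10
  x_2 + s3 = 12
  x_1 + s4 = 10
  x_1, x_2, s1, s2, s3, s4 ≥ 0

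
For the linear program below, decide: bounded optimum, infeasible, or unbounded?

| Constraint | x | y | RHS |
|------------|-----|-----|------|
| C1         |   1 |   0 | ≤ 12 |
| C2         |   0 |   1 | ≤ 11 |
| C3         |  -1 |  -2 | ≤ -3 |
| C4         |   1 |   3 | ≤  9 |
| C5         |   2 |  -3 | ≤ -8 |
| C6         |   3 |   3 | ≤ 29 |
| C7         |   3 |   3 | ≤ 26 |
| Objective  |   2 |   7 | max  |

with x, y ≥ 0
The point (0, 3) satisfies every constraint, so the LP is feasible; the constraints give x ≤ 12 and y ≤ 11, which with x, y ≥ 0 keep the feasible region inside a bounded box. A feasible, bounded LP attains a finite optimum at a vertex.

Evaluating z = 2x + 7y at each vertex:
  (0, 2.667): z = 18.67
  (0.3333, 2.889): z = 20.89
  (0, 3): z = 21

Bounded optimum: z* = 21 at (0, 3).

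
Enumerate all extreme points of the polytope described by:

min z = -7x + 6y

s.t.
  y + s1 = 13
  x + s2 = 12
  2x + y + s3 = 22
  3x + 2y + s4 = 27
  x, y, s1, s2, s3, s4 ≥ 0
Each vertex is the intersection of two constraint boundaries that also satisfies all remaining constraints:
  x = 0 and y = 0 → (0, 0)
  3x + 2y = 27 and y = 0 → (9, 0)
  y = 13 and 3x + 2y = 27 → (0.3333, 13)
  y = 13 and x = 0 → (0, 13)

Vertices: (0, 0), (9, 0), (0.3333, 13), (0, 13)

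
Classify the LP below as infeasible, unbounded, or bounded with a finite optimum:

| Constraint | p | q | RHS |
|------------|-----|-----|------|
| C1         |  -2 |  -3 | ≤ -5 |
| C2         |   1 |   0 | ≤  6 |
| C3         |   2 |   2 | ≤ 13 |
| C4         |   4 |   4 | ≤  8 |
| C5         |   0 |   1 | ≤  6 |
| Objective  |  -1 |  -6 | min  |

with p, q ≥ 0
The point (0, 2) satisfies every constraint, so the LP is feasible; the constraints give p ≤ 6 and q ≤ 6, which with p, q ≥ 0 keep the feasible region inside a bounded box. A feasible, bounded LP attains a finite optimum at a vertex.

The LP has an optimal solution: (0, 2) with z = -12.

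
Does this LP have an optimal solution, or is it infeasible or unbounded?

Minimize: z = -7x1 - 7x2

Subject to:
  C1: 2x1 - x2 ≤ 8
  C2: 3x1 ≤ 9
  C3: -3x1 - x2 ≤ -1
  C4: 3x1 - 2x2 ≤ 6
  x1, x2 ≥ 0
Feasible point: (0, 1) satisfies every constraint, so the LP is feasible.
Direction d = (0, 1): for each constraint row a, a·d ≤ 0 —
  (2)(0) + (-1)(1) = -1 ≤ 0
  (3)(0) + (0)(1) = 0 ≤ 0
  (-3)(0) + (-1)(1) = -1 ≤ 0
  (3)(0) + (-2)(1) = -2 ≤ 0
and d ≥ 0, so (0, 1) + t·d stays feasible for every t ≥ 0. Along this ray z = -7x1 - 7x2 changes by -7 per unit t, so z → −∞.

Unbounded — the objective can decrease without bound over the feasible region.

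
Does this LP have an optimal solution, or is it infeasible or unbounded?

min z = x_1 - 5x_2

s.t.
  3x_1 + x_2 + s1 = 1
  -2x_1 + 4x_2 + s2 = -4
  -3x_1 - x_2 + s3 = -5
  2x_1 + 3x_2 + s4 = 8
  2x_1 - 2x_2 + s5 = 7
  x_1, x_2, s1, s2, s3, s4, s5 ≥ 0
The row 3x_1 + x_2 + s1 = 1 with s1 ≥ 0 requires 3x_1 + x_2 ≤ 1, while the row -3x_1 - x_2 + s3 = -5 with s3 ≥ 0 is equivalent to 3x_1 + x_2 ≥ 5. Together they would need 5 ≤ 3x_1 + x_2 ≤ 1, which is impossible since 5 > 1. No point satisfies all constraints.

Infeasible: no point satisfies all constraints simultaneously.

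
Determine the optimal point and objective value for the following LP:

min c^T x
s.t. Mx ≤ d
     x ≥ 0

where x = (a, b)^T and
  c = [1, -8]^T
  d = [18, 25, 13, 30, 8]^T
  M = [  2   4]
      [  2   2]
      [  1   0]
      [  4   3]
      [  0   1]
Each vertex is the intersection of two constraint boundaries that also satisfies all remaining constraints:
  a = 0 and b = 0 → (0, 0)
  4a + 3b = 30 and b = 0 → (7.5, 0)
  2a + 4b = 18 and 4a + 3b = 30 → (6.6, 1.2)
  2a + 4b = 18 and a = 0 → (0, 4.5)

Evaluating z = a - 8b at each vertex:
  (0, 0): z = 0
  (7.5, 0): z = 7.5
  (6.6, 1.2): z = -3
  (0, 4.5): z = -36

The minimum is at (0, 4.5) with z = -36.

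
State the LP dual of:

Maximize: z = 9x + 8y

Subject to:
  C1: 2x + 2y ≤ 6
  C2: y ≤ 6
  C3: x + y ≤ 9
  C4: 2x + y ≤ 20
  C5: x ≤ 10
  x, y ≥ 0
Minimize: z = 6y1 + 6y2 + 9y3 + 20y4 + 10y5

Subject to:
  C1: -2y1 - y3 - 2y4 - y5 ≤ -9
  C2: -2y1 - y2 - y3 - y4 ≤ -8
  y1, y2, y3, y4, y5 ≥ 0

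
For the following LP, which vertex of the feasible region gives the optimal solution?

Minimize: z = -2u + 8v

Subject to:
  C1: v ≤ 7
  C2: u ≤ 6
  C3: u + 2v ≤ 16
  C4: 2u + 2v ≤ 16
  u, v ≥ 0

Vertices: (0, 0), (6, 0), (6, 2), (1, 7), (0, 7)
Evaluating z = -2u + 8v at each vertex:
  (0, 0): z = 0
  (6, 0): z = -12
  (6, 2): z = 4
  (1, 7): z = 54
  (0, 7): z = 56

The smallest value is z = -12, attained at (6, 0).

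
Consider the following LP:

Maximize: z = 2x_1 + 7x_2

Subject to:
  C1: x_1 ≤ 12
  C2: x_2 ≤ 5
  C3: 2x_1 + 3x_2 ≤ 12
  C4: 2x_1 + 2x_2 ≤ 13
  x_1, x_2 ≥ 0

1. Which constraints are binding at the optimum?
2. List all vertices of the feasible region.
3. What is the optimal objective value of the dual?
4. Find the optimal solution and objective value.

1. C3, x_1 ≥ 0
2. (0, 0), (6, 0), (0, 4)
3. 28 (by strong duality, equal to the primal optimum)
4. x_1 = 0, x_2 = 4, z = 28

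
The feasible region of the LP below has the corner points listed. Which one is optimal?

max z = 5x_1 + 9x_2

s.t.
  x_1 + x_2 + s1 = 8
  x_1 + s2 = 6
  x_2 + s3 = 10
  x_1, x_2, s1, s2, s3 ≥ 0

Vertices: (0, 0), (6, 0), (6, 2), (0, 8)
Evaluating z = 5x_1 + 9x_2 at each vertex:
  (0, 0): z = 0
  (6, 0): z = 30
  (6, 2): z = 48
  (0, 8): z = 72

The largest value is z = 72, attained at (0, 8).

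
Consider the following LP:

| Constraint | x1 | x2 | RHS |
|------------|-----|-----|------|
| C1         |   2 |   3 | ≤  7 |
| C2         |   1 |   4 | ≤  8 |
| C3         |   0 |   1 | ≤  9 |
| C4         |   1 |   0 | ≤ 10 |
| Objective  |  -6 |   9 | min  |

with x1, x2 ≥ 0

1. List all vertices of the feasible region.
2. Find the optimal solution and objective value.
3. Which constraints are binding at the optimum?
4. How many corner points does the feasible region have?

1. (0, 0), (3.5, 0), (0.8, 1.8), (0, 2)
2. x1 = 3.5, x2 = 0, z = -21
3. C1, x2 ≥ 0
4. 4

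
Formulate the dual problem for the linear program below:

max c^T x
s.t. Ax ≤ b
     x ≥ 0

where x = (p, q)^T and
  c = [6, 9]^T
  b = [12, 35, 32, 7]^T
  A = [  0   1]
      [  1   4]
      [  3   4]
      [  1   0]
Minimize: z = 12y1 + 35y2 + 32y3 + 7y4

Subject to:
  C1: -y2 - 3y3 - y4 ≤ -6
  C2: -y1 - 4y2 - 4y3 ≤ -9
  y1, y2, y3, y4 ≥ 0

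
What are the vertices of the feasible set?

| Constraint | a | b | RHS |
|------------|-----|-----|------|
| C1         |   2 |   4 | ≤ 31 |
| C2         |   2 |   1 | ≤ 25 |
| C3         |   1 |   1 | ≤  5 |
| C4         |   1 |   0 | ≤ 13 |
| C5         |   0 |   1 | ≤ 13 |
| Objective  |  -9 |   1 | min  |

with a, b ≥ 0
Each vertex is the intersection of two constraint boundaries that also satisfies all remaining constraints:
  a = 0 and b = 0 → (0, 0)
  a + b = 5 and b = 0 → (5, 0)
  a + b = 5 and a = 0 → (0, 5)

Vertices: (0, 0), (5, 0), (0, 5)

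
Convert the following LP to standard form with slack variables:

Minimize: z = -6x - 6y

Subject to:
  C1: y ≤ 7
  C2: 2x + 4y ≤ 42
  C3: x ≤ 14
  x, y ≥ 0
min z = -6x - 6y

s.t.
  y + s1 = 7
  2x + 4y + s2 = 42
  x + s3 = 14
  x, y, s1, s2, s3 ≥ 0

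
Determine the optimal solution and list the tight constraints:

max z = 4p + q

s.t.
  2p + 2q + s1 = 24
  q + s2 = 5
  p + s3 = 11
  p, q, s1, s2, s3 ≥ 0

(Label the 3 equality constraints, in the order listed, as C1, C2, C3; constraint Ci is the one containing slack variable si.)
Optimal: p = 11, q = 1
Binding: C1, C3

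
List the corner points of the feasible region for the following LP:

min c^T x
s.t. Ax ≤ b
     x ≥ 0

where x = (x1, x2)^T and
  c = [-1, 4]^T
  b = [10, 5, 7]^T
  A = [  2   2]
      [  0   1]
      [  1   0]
Each vertex is the intersection of two constraint boundaries that also satisfies all remaining constraints:
  x1 = 0 and x2 = 0 → (0, 0)
  2x1 + 2x2 = 10 and x2 = 0 → (5, 0)
  2x1 + 2x2 = 10 and x2 = 5 → (0, 5)

Vertices: (0, 0), (5, 0), (0, 5)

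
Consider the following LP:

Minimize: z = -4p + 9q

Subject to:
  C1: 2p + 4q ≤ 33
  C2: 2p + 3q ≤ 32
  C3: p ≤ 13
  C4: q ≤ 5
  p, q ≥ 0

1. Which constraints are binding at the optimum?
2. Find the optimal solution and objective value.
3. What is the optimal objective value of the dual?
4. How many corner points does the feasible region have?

1. C3, q ≥ 0
2. p = 13, q = 0, z = -52
3. -52 (by strong duality, equal to the primal optimum)
4. 5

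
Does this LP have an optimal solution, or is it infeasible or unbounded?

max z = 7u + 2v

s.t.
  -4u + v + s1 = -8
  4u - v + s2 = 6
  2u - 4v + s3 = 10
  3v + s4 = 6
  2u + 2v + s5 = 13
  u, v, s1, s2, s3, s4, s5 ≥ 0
The row 4u - v + s2 = 6 with s2 ≥ 0 requires 4u - v ≤ 6, while the row -4u + v + s1 = -8 with s1 ≥ 0 is equivalent to 4u - v ≥ 8. Together they would need 8 ≤ 4u - v ≤ 6, which is impossible since 8 > 6. No point satisfies all constraints.

Infeasible: no point satisfies all constraints simultaneously.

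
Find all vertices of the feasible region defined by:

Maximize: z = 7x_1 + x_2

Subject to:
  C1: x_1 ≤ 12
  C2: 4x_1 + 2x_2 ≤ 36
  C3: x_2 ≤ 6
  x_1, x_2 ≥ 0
Each vertex is the intersection of two constraint boundaries that also satisfies all remaining constraints:
  x_1 = 0 and x_2 = 0 → (0, 0)
  4x_1 + 2x_2 = 36 and x_2 = 0 → (9, 0)
  4x_1 + 2x_2 = 36 and x_2 = 6 → (6, 6)
  x_2 = 6 and x_1 = 0 → (0, 6)

Vertices: (0, 0), (9, 0), (6, 6), (0, 6)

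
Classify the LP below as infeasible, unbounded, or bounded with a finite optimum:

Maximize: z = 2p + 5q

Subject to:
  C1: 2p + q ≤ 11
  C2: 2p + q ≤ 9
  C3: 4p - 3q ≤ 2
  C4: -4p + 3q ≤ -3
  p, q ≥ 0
C3 requires 4p - 3q ≤ 2, while C4 (-4p + 3q ≤ -3) is equivalent to 4p - 3q ≥ 3. Together they would need 3 ≤ 4p - 3q ≤ 2, which is impossible since 3 > 2. No point satisfies all constraints.

Infeasible: no point satisfies all constraints simultaneously.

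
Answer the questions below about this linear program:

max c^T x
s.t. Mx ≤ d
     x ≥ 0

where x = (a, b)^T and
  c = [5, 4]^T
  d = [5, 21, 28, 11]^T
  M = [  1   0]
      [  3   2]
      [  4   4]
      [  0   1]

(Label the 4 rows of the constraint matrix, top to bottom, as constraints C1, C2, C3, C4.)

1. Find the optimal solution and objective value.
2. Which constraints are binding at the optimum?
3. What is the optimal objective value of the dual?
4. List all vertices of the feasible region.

1. a = 5, b = 2, z = 33
2. C1, C3
3. 33 (by strong duality, equal to the primal optimum)
4. (0, 0), (5, 0), (5, 2), (0, 7)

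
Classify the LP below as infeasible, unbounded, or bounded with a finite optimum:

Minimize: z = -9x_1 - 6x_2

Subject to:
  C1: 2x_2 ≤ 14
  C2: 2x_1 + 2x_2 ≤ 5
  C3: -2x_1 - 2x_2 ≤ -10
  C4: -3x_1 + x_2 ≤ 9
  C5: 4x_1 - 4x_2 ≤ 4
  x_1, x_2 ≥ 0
C2 requires 2x_1 + 2x_2 ≤ 5, while C3 (-2x_1 - 2x_2 ≤ -10) is equivalent to 2x_1 + 2x_2 ≥ 10. Together they would need 10 ≤ 2x_1 + 2x_2 ≤ 5, which is impossible since 10 > 5. No point satisfies all constraints.

Infeasible — the constraint set is empty.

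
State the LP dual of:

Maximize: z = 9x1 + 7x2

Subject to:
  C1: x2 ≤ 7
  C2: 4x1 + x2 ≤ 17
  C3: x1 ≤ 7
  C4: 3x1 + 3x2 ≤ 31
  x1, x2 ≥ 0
Minimize: z = 7y1 + 17y2 + 7y3 + 31y4

Subject to:
  C1: -4y2 - y3 - 3y4 ≤ -9
  C2: -y1 - y2 - 3y4 ≤ -7
  y1, y2, y3, y4 ≥ 0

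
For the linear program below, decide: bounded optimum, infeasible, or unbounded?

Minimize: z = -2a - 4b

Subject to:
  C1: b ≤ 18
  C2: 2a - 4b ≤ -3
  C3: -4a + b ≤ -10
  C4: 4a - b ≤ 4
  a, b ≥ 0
C4 requires 4a - b ≤ 4, while C3 (-4a + b ≤ -10) is equivalent to 4a - b ≥ 10. Together they would need 10 ≤ 4a - b ≤ 4, which is impossible since 10 > 4. No point satisfies all constraints.

Infeasible — the constraint set is empty.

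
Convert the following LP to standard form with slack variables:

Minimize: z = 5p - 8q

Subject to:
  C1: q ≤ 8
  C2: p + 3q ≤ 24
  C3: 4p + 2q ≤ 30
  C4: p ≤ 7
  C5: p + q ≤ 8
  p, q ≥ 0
min z = 5p - 8q

s.t.
  q + s1 = 8
  p + 3q + s2 = 24
  4p + 2q + s3 = 30
  p + s4 = 7
  p + q + s5 = 8
  p, q, s1, s2, s3, s4, s5 ≥ 0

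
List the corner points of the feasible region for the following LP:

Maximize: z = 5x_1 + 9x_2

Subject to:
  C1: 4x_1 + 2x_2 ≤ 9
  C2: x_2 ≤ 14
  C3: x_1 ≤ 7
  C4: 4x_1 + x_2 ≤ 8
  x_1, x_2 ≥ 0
Each vertex is the intersection of two constraint boundaries that also satisfies all remaining constraints:
  x_1 = 0 and x_2 = 0 → (0, 0)
  4x_1 + x_2 = 8 and x_2 = 0 → (2, 0)
  4x_1 + 2x_2 = 9 and 4x_1 + x_2 = 8 → (1.75, 1)
  4x_1 + 2x_2 = 9 and x_1 = 0 → (0, 4.5)

Vertices: (0, 0), (2, 0), (1.75, 1), (0, 4.5)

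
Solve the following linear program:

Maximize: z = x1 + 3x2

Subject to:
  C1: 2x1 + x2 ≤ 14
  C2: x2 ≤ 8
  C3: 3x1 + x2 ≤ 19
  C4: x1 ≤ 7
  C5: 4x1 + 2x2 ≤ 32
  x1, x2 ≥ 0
Each vertex is the intersection of two constraint boundaries that also satisfies all remaining constraints:
  x1 = 0 and x2 = 0 → (0, 0)
  3x1 + x2 = 19 and x2 = 0 → (6.333, 0)
  2x1 + x2 = 14 and 3x1 + x2 = 19 → (5, 4)
  2x1 + x2 = 14 and x2 = 8 → (3, 8)
  x2 = 8 and x1 = 0 → (0, 8)

Evaluating z = x1 + 3x2 at each vertex:
  (0, 0): z = 0
  (6.333, 0): z = 6.333
  (5, 4): z = 17
  (3, 8): z = 27
  (0, 8): z = 24

The maximum is at (3, 8) with z = 27.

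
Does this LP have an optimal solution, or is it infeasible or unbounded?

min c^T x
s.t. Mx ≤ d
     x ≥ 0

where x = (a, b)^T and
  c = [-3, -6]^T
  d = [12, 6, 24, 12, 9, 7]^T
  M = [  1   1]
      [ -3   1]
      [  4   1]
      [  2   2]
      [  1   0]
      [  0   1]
The point (0, 6) satisfies every constraint, so the LP is feasible; the constraints give a ≤ 9 and b ≤ 7, which with a, b ≥ 0 keep the feasible region inside a bounded box. A feasible, bounded LP attains a finite optimum at a vertex.

Evaluating z = -3a - 6b at each vertex:
  (0, 0): z = 0
  (6, 0): z = -18
  (0, 6): z = -36

Feasible with finite optimum z* = -36 at (0, 6).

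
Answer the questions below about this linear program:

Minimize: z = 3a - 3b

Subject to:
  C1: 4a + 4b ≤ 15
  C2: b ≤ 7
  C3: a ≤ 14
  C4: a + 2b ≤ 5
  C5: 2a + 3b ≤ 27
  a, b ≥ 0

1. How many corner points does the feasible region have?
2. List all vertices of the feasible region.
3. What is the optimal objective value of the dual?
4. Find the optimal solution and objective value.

1. 4
2. (0, 0), (3.75, 0), (2.5, 1.25), (0, 2.5)
3. -7.5 (by strong duality, equal to the primal optimum)
4. a = 0, b = 2.5, z = -7.5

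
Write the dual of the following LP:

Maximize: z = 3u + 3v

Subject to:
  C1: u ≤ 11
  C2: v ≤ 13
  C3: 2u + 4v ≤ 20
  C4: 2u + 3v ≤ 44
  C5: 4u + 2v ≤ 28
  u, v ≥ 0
Minimize: z = 11y1 + 13y2 + 20y3 + 44y4 + 28y5

Subject to:
  C1: -y1 - 2y3 - 2y4 - 4y5 ≤ -3
  C2: -y2 - 4y3 - 3y4 - 2y5 ≤ -3
  y1, y2, y3, y4, y5 ≥ 0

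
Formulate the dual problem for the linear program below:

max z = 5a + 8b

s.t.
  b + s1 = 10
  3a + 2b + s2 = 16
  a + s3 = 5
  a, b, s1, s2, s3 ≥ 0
Minimize: z = 10y1 + 16y2 + 5y3

Subject to:
  C1: -3y2 - y3 ≤ -5
  C2: -y1 - 2y2 ≤ -8
  y1, y2, y3 ≥ 0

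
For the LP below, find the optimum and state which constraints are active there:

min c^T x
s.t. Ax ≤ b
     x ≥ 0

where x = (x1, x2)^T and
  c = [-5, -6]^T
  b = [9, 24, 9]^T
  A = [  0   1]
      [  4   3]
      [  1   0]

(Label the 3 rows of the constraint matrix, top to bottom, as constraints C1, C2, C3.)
Optimal: x1 = 0, x2 = 8
Slack at optimum:
  C1: slack = 1
  C2: slack = 0 (binding)
  C3: slack = 9
  x1 ≥ 0: x1 = 0 (binding)
  x2 ≥ 0: x2 = 8
Binding constraints: C2, x1 ≥ 0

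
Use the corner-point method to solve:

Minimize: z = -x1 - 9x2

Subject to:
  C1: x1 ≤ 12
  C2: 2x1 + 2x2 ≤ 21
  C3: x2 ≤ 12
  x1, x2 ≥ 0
Each vertex is the intersection of two constraint boundaries that also satisfies all remaining constraints:
  x1 = 0 and x2 = 0 → (0, 0)
  2x1 + 2x2 = 21 and x2 = 0 → (10.5, 0)
  2x1 + 2x2 = 21 and x1 = 0 → (0, 10.5)

Evaluating z = -x1 - 9x2 at each vertex:
  (0, 0): z = 0
  (10.5, 0): z = -10.5
  (0, 10.5): z = -94.5

The minimum is at (0, 10.5) with z = -94.5.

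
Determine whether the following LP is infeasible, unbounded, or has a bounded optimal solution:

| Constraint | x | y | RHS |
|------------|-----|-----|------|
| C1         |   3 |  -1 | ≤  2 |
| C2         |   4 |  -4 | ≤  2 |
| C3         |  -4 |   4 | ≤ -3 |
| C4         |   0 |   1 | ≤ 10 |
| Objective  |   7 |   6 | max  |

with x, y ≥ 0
C2 requires 4x - 4y ≤ 2, while C3 (-4x + 4y ≤ -3) is equivalent to 4x - 4y ≥ 3. Together they would need 3 ≤ 4x - 4y ≤ 2, which is impossible since 3 > 2. No point satisfies all constraints.

The feasible region is empty; the LP is infeasible.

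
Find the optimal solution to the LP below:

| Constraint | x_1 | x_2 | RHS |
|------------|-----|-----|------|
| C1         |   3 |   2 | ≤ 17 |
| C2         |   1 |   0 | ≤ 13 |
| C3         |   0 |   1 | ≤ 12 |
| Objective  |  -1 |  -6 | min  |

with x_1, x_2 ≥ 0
Each vertex is the intersection of two constraint boundaries that also satisfies all remaining constraints:
  x_1 = 0 and x_2 = 0 → (0, 0)
  3x_1 + 2x_2 = 17 and x_2 = 0 → (5.667, 0)
  3x_1 + 2x_2 = 17 and x_1 = 0 → (0, 8.5)

Evaluating z = -x_1 - 6x_2 at each vertex:
  (0, 0): z = 0
  (5.667, 0): z = -5.667
  (0, 8.5): z = -51

The minimum is at (0, 8.5) with z = -51.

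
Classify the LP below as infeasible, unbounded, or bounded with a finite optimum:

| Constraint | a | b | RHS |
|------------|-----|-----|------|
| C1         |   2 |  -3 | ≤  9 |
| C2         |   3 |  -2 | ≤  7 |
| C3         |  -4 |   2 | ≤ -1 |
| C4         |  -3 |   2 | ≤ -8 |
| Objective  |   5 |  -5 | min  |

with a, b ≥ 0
C2 requires 3a - 2b ≤ 7, while C4 (-3a + 2b ≤ -8) is equivalent to 3a - 2b ≥ 8. Together they would need 8 ≤ 3a - 2b ≤ 7, which is impossible since 8 > 7. No point satisfies all constraints.

Infeasible — the constraint set is empty.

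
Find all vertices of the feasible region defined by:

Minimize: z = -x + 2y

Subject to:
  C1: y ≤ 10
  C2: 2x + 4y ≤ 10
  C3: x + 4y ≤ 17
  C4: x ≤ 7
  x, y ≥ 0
Each vertex is the intersection of two constraint boundaries that also satisfies all remaining constraints:
  x = 0 and y = 0 → (0, 0)
  2x + 4y = 10 and y = 0 → (5, 0)
  2x + 4y = 10 and x = 0 → (0, 2.5)

Vertices: (0, 0), (5, 0), (0, 2.5)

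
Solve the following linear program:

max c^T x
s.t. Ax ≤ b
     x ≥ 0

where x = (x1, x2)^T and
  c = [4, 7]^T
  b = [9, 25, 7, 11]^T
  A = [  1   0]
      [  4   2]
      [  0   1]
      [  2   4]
x1 = 5.5, x2 = 0, z = 22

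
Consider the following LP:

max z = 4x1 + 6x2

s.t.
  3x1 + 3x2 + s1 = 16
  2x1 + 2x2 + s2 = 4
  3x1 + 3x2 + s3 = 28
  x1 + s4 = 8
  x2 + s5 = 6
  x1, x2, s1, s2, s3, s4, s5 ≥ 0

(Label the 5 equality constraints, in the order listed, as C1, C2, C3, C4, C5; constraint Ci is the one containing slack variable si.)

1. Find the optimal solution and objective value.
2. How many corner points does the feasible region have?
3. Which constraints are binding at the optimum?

1. x1 = 0, x2 = 2, z = 12
2. 3
3. C2, x1 ≥ 0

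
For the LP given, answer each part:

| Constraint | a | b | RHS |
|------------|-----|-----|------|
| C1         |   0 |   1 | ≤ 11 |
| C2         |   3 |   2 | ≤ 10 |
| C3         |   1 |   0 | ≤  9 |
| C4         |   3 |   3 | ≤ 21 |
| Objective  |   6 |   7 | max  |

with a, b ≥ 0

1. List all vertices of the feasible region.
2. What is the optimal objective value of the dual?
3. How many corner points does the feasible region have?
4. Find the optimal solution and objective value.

1. (0, 0), (3.333, 0), (0, 5)
2. 35 (by strong duality, equal to the primal optimum)
3. 3
4. a = 0, b = 5, z = 35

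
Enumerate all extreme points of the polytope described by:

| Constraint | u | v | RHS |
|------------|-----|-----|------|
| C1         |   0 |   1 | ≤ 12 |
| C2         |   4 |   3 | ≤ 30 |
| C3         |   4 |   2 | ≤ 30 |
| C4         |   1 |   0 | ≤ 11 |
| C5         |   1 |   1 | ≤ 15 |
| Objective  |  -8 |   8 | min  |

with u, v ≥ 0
Each vertex is the intersection of two constraint boundaries that also satisfies all remaining constraints:
  u = 0 and v = 0 → (0, 0)
  4u + 3v = 30 and 4u + 2v = 30 → (7.5, 0)
  4u + 3v = 30 and u = 0 → (0, 10)

Vertices: (0, 0), (7.5, 0), (0, 10)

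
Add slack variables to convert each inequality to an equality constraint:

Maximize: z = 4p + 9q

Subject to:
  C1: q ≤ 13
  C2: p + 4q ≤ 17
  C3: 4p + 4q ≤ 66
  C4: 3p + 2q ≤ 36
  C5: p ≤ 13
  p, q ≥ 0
max z = 4p + 9q

s.t.
  q + s1 = 13
  p + 4q + s2 = 17
  4p + 4q + s3 = 66
  3p + 2q + s4 = 36
  p + s5 = 13
  p, q, s1, s2, s3, s4, s5 ≥ 0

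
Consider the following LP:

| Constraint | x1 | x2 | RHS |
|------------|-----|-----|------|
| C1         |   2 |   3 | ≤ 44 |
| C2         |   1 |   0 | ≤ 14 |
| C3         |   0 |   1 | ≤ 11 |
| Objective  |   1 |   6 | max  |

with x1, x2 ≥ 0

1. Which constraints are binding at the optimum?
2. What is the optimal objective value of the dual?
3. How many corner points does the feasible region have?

1. C1, C3
2. 71.5 (by strong duality, equal to the primal optimum)
3. 5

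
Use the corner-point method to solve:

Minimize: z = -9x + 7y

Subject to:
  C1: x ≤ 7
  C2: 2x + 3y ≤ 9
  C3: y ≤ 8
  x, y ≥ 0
x = 4.5, y = 0, z = -40.5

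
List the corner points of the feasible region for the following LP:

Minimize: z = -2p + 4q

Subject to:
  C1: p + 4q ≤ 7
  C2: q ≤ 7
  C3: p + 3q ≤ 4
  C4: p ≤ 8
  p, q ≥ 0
Each vertex is the intersection of two constraint boundaries that also satisfies all remaining constraints:
  p = 0 and q = 0 → (0, 0)
  p + 3q = 4 and q = 0 → (4, 0)
  p + 3q = 4 and p = 0 → (0, 1.333)

Vertices: (0, 0), (4, 0), (0, 1.333)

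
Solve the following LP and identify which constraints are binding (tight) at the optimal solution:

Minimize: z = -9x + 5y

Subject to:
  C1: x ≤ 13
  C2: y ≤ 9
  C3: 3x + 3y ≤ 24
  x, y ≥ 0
Optimal: x = 8, y = 0
Slack at optimum:
  C1: slack = 5
  C2: slack = 9
  C3: slack = 0 (binding)
  x ≥ 0: x = 8
  y ≥ 0: y = 0 (binding)
Binding constraints: C3, y ≥ 0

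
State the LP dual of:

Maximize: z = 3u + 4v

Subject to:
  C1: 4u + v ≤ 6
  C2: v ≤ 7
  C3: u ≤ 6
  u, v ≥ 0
Minimize: z = 6y1 + 7y2 + 6y3

Subject to:
  C1: -4y1 - y3 ≤ -3
  C2: -y1 - y2 ≤ -4
  y1, y2, y3 ≥ 0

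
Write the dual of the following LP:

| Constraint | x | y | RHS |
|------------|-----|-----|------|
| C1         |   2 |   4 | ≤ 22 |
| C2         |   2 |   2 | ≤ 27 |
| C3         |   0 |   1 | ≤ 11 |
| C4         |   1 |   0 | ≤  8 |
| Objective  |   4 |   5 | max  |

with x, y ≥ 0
Minimize: z = 22y1 + 27y2 + 11y3 + 8y4

Subject to:
  C1: -2y1 - 2y2 - y4 ≤ -4
  C2: -4y1 - 2y2 - y3 ≤ -5
  y1, y2, y3, y4 ≥ 0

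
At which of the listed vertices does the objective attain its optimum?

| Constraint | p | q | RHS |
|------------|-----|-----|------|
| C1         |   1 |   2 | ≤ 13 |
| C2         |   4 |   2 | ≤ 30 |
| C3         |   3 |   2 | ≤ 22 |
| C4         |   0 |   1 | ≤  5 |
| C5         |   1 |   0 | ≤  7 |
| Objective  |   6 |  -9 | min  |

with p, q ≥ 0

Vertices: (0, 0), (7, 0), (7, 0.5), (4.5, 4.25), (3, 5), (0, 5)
Evaluating z = 6p - 9q at each vertex:
  (0, 0): z = 0
  (7, 0): z = 42
  (7, 0.5): z = 37.5
  (4.5, 4.25): z = -11.25
  (3, 5): z = -27
  (0, 5): z = -45

The smallest value is z = -45, attained at (0, 5).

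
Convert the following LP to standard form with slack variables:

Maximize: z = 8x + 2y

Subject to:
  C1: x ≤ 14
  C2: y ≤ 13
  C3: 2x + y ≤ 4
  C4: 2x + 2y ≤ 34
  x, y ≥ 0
max z = 8x + 2y

s.t.
  x + s1 = 14
  y + s2 = 13
  2x + y + s3 = 4
  2x + 2y + s4 = 34
  x, y, s1, s2, s3, s4 ≥ 0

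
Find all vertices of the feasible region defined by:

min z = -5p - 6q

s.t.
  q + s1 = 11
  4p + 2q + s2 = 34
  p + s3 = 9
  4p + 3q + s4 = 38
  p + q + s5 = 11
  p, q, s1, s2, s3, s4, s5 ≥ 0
Each vertex is the intersection of two constraint boundaries that also satisfies all remaining constraints:
  p = 0 and q = 0 → (0, 0)
  4p + 2q = 34 and q = 0 → (8.5, 0)
  4p + 2q = 34 and 4p + 3q = 38 → (6.5, 4)
  4p + 3q = 38 and p + q = 11 → (5, 6)
  q = 11 and p + q = 11 → (0, 11)

Vertices: (0, 0), (8.5, 0), (6.5, 4), (5, 6), (0, 11)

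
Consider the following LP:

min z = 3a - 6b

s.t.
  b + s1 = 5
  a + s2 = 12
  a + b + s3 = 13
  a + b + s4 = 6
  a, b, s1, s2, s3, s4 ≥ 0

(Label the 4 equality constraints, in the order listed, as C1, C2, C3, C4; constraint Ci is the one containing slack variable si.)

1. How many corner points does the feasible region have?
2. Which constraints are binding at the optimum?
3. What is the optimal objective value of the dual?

1. 4
2. C1, a ≥ 0
3. -30 (by strong duality, equal to the primal optimum)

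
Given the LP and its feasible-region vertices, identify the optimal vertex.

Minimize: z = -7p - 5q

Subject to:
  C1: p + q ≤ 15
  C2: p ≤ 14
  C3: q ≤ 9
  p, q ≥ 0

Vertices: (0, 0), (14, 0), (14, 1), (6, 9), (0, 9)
(14, 1) with z = -103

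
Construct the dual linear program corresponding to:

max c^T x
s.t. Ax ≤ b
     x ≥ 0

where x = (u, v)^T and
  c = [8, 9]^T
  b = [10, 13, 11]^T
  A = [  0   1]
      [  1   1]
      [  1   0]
Minimize: z = 10y1 + 13y2 + 11y3

Subject to:
  C1: -y2 - y3 ≤ -8
  C2: -y1 - y2 ≤ -9
  y1, y2, y3 ≥ 0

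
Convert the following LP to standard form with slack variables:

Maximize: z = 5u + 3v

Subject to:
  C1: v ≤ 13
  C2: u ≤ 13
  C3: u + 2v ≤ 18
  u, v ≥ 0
max z = 5u + 3v

s.t.
  v + s1 = 13
  u + s2 = 13
  u + 2v + s3 = 18
  u, v, s1, s2, s3 ≥ 0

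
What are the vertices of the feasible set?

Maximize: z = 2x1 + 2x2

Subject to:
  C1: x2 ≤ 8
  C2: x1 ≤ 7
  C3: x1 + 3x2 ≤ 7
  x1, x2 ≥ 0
Each vertex is the intersection of two constraint boundaries that also satisfies all remaining constraints:
  x1 = 0 and x2 = 0 → (0, 0)
  x1 = 7 and x1 + 3x2 = 7 → (7, 0)
  x1 + 3x2 = 7 and x1 = 0 → (0, 2.333)

Vertices: (0, 0), (7, 0), (0, 2.333)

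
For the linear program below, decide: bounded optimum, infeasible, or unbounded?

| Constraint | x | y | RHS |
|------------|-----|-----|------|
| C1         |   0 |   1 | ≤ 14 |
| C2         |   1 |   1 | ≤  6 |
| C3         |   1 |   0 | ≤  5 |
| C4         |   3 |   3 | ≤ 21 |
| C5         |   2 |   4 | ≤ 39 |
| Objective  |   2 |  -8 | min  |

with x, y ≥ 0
The point (0, 6) satisfies every constraint, so the LP is feasible; the constraints give x ≤ 5 and y ≤ 14, which with x, y ≥ 0 keep the feasible region inside a bounded box. A feasible, bounded LP attains a finite optimum at a vertex.

The LP has an optimal solution: (0, 6) with z = -48.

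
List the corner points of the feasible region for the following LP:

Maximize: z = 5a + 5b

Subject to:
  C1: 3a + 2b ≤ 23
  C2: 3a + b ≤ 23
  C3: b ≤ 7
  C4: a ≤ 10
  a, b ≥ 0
Each vertex is the intersection of two constraint boundaries that also satisfies all remaining constraints:
  a = 0 and b = 0 → (0, 0)
  3a + 2b = 23 and 3a + b = 23 → (7.667, 0)
  3a + 2b = 23 and b = 7 → (3, 7)
  b = 7 and a = 0 → (0, 7)

Vertices: (0, 0), (7.667, 0), (3, 7), (0, 7)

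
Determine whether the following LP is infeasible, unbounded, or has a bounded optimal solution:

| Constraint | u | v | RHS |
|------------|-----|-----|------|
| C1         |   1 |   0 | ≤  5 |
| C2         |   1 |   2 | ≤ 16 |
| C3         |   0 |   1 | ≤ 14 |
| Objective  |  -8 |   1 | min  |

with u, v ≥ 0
The point (5, 0) satisfies every constraint, so the LP is feasible; the constraints give u ≤ 5 and v ≤ 14, which with u, v ≥ 0 keep the feasible region inside a bounded box. A feasible, bounded LP attains a finite optimum at a vertex.

Evaluating z = -8u + v at each vertex:
  (0, 0): z = 0
  (5, 0): z = -40
  (5, 5.5): z = -34.5
  (0, 8): z = 8

Feasible with finite optimum z* = -40 at (5, 0).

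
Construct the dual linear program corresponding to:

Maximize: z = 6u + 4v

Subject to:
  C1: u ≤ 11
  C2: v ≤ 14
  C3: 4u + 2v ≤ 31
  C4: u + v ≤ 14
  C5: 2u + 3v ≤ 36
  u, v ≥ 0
Minimize: z = 11y1 + 14y2 + 31y3 + 14y4 + 36y5

Subject to:
  C1: -y1 - 4y3 - y4 - 2y5 ≤ -6
  C2: -y2 - 2y3 - y4 - 3y5 ≤ -4
  y1, y2, y3, y4, y5 ≥ 0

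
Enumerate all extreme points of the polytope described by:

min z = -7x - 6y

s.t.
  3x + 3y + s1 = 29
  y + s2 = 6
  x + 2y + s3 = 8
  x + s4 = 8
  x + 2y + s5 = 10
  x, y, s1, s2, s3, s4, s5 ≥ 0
Each vertex is the intersection of two constraint boundaries that also satisfies all remaining constraints:
  x = 0 and y = 0 → (0, 0)
  x + 2y = 8 and x = 8 → (8, 0)
  x + 2y = 8 and x = 0 → (0, 4)

Vertices: (0, 0), (8, 0), (0, 4)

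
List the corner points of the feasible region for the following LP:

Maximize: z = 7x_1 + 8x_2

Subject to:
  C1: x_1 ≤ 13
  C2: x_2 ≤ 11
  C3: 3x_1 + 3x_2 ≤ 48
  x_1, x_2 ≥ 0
Each vertex is the intersection of two constraint boundaries that also satisfies all remaining constraints:
  x_1 = 0 and x_2 = 0 → (0, 0)
  x_1 = 13 and x_2 = 0 → (13, 0)
  x_1 = 13 and 3x_1 + 3x_2 = 48 → (13, 3)
  x_2 = 11 and 3x_1 + 3x_2 = 48 → (5, 11)
  x_2 = 11 and x_1 = 0 → (0, 11)

Vertices: (0, 0), (13, 0), (13, 3), (5, 11), (0, 11)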